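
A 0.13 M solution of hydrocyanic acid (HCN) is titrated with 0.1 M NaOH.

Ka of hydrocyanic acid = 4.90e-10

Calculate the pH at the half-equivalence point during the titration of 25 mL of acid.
pH = pKa = 9.31

At the half-equivalence point, [HA] = [A⁻], so by Henderson–Hasselbalch pH = pKa + log(1) = pKa.
pKa = −log(4.90e-10) = 9.31.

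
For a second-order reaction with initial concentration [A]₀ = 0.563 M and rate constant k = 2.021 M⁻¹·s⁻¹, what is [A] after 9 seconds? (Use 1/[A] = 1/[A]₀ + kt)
0.0501 M

1/[A] = 1/[A]₀ + k·t = 1/0.563 + (2.021)·(9) = 1.7762 + 18.1890 = 19.9652
[A] = 1/19.9652 = 0.0501 M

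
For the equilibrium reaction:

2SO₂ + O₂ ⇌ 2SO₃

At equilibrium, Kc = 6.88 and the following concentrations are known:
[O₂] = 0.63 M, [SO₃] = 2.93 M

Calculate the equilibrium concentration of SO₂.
[SO₂] = 1.4074 M

Kc = ([SO₃]^2) / ([SO₂]^2 × [O₂]) = 6.88
[SO₂]^2 = (product terms)/(Kc · other reactant terms) = 8.5849 / (6.88 · 0.63) = 1.9806
[SO₂] = (1.9806)^(1/2) = 1.4074 M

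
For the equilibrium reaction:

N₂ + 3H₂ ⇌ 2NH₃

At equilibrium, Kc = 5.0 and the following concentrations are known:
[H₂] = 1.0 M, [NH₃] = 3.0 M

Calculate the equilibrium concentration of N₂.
[N₂] = 1.8000 M

Kc = ([NH₃]^2) / ([N₂] × [H₂]^3) = 5.0
[N₂]^1 = (product terms)/(Kc · other reactant terms) = 9 / (5.0 · 1) = 1.8
[N₂] = 1.8000 M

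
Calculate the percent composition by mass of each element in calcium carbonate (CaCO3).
Ca: 40.04%, C: 12.00%, O: 47.96%

Molar mass of CaCO3 = 100.09 g/mol
% Ca = (1 × 40.08) / 100.09 × 100% = 40.08 / 100.09 × 100% = 40.04%
% C = (1 × 12.01) / 100.09 × 100% = 12.01 / 100.09 × 100% = 12.00%
% O = (3 × 16.0) / 100.09 × 100% = 48 / 100.09 × 100% = 47.96%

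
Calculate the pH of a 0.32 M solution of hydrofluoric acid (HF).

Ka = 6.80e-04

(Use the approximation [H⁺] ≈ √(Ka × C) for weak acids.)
pH = 1.83

[H⁺] = √(Ka × C) = √(6.80e-04 × 0.32) = 1.4751e-02. pH = -log(1.4751e-02)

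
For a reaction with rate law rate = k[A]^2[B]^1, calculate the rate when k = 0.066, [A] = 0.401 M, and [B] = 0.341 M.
0.003619 M/s

rate = k·[A]^2·[B]^1 = 0.066·(0.401)^2·(0.341)^1 = 0.066·0.160801·0.341 = 0.003619 M/s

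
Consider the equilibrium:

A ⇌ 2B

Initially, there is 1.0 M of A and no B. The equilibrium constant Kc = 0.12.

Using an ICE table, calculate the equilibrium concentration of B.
[B] = 0.318 M

ICE: [A] = 1.0 − x, [B] = 2x.
Kc = (2x)²/(1.0 − x) = 0.12 ⇒ 4x² + 0.12x − 0.12 = 0.
x = (−0.12 + √(0.12² + 4·4·0.12))/(2·4) = (−0.12 + √1.9344)/8 = 0.15885.
[B] = 2x = 0.318 M.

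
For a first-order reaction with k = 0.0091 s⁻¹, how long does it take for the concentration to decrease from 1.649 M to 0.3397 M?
173.61 s

From ln[A] = ln[A]₀ - k·t: t = ln([A]₀/[A])/k = ln(1.649/0.3397)/0.0091 = ln(4.8543)/0.0091 = 1.5799/0.0091 = 173.61 s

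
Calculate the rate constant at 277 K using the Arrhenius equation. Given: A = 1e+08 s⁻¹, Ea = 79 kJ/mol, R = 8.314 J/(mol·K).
1.27e-07 s⁻¹

k = A·exp(-Ea/(R·T)) = 1e+08·exp(-79000/(8.314·277)) = 1e+08·exp(-34.3034) = 1e+08·1.2654e-15 = 1.27e-07 s⁻¹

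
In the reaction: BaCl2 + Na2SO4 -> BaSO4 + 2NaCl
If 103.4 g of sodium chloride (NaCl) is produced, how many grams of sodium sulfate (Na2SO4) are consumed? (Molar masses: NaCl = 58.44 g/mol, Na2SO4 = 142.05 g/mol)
Moles of NaCl = 103.4 g ÷ 58.44 g/mol = 1.76934 mol
Mole ratio: 1 mol Na2SO4 / 2 mol NaCl
Moles of Na2SO4 = 1.76934 × (1/2) = 0.884668 mol
Mass of Na2SO4 = 0.884668 mol × 142.05 g/mol = 125.7 g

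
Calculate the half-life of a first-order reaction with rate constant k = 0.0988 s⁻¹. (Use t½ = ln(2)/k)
7.02 s

t½ = ln(2)/k = 0.6931/0.0988 = 7.02 s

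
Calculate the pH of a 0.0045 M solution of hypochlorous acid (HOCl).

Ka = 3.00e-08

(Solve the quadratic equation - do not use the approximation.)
pH = 4.94

x² + Ka×x - Ka×C = 0. Using quadratic formula: [H⁺] = 1.1604e-05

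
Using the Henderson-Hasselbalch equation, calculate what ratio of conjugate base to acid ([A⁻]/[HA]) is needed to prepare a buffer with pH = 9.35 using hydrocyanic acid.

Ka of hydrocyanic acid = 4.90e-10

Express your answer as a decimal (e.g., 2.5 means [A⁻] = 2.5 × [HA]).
[A⁻]/[HA] = 1.097

pKa = −log(4.90e-10) = 9.3098. pH = pKa + log([A⁻]/[HA]). 9.35 = 9.3098 + log(ratio). log(ratio) = 9.35 − 9.3098 = 0.0402. ratio = 10^(0.0402) = 1.097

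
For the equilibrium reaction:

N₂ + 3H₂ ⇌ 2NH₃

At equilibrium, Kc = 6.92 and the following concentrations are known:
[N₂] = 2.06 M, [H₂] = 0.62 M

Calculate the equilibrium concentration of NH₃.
[NH₃] = 1.8432 M

Kc = ([NH₃]^2) / ([N₂] × [H₂]^3) = 6.92
[NH₃]^2 = Kc · (reactant terms)/(other product terms) = 6.92 · 0.49096 / 1 = 3.3974
[NH₃] = (3.3974)^(1/2) = 1.8432 M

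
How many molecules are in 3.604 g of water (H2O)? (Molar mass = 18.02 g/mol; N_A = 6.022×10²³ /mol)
Moles = 3.604 g ÷ 18.02 g/mol = 0.2 mol
Molecules = 0.2 mol × 6.022×10²³ /mol = 1.204e+23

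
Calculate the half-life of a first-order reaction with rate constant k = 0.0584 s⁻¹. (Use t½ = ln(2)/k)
11.87 s

t½ = ln(2)/k = 0.6931/0.0584 = 11.87 s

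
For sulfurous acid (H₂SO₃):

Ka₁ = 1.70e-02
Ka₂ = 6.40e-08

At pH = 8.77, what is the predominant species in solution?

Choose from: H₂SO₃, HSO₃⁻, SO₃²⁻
SO₃²⁻

pKa1 = 1.77, pKa2 = 7.19. Each pKa is the crossover between adjacent species; pH = 8.77 lies in the region where SO₃²⁻ predominates.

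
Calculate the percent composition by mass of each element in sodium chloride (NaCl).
Na: 39.34%, Cl: 60.66%

Molar mass of NaCl = 58.44 g/mol
% Na = (1 × 22.99) / 58.44 × 100% = 22.99 / 58.44 × 100% = 39.34%
% Cl = (1 × 35.45) / 58.44 × 100% = 35.45 / 58.44 × 100% = 60.66%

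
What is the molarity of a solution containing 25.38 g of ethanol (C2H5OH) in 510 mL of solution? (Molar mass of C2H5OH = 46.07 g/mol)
Moles of C2H5OH = 25.38 g ÷ 46.07 g/mol = 0.550901 mol
Volume = 510 mL = 0.51 L
Molarity = 0.550901 mol ÷ 0.51 L = 1.08 M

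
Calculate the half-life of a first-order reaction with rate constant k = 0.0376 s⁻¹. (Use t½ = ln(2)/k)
18.43 s

t½ = ln(2)/k = 0.6931/0.0376 = 18.43 s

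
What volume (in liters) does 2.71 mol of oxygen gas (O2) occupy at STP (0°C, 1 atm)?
At STP, 1 mol of gas occupies 22.4 L
Volume = 2.71 mol × 22.4 L/mol = 60.70 L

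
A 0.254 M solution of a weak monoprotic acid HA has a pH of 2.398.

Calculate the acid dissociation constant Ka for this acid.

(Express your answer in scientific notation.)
K_a = 6.40e-05

[H⁺] = 10^(−pH) = 10^(−2.398) = 3.999e-03 M. For HA ⇌ H⁺ + A⁻, Ka = x²/(C − x) = (3.999e-03)²/(0.254 − 3.999e-03) = 6.40e-05.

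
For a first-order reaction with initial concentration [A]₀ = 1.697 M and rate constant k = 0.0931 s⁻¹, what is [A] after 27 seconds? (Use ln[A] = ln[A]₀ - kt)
0.1374 M

ln[A] = ln[A]₀ - k·t = ln(1.697) - (0.0931)·(27) = 0.5289 - 2.5137 = -1.9848
[A] = e^(-1.9848) = 0.1374 M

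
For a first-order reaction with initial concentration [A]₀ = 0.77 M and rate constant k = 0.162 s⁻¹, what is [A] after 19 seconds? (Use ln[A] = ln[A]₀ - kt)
0.0355 M

ln[A] = ln[A]₀ - k·t = ln(0.77) - (0.162)·(19) = -0.2614 - 3.0780 = -3.3394
[A] = e^(-3.3394) = 0.0355 M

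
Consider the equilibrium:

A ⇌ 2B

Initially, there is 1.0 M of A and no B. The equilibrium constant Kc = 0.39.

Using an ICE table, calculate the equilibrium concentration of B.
[B] = 0.535 M

ICE: [A] = 1.0 − x, [B] = 2x.
Kc = (2x)²/(1.0 − x) = 0.39 ⇒ 4x² + 0.39x − 0.39 = 0.
x = (−0.39 + √(0.39² + 4·4·0.39))/(2·4) = (−0.39 + √6.3921)/8 = 0.26728.
[B] = 2x = 0.535 M.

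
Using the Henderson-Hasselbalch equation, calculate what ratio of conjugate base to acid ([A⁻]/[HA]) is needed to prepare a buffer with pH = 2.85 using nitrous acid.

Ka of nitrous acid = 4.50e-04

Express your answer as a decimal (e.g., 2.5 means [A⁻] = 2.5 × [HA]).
[A⁻]/[HA] = 0.319

pKa = −log(4.50e-04) = 3.3468. pH = pKa + log([A⁻]/[HA]). 2.85 = 3.3468 + log(ratio). log(ratio) = 2.85 − 3.3468 = -0.4968. ratio = 10^(-0.4968) = 0.319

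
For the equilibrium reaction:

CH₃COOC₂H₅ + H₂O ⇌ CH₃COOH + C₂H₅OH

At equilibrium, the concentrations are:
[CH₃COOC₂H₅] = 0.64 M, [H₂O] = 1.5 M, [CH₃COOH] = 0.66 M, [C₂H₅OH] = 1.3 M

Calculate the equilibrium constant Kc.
K_c = 0.8938

Kc = ([CH₃COOH] × [C₂H₅OH]) / ([CH₃COOC₂H₅] × [H₂O])
   = ((0.66)·(1.3)) / ((0.64)·(1.5))
   = 0.858 / 0.96 = 0.8938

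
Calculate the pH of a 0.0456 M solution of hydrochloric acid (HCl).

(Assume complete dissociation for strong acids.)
pH = 1.34

[H⁺] = 0.0456 M for strong acid. pH = -log[H⁺] = -log(0.0456)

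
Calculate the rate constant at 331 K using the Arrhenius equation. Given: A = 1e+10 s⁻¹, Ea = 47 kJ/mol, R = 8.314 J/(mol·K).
3.83e+02 s⁻¹

k = A·exp(-Ea/(R·T)) = 1e+10·exp(-47000/(8.314·331)) = 1e+10·exp(-17.0789) = 1e+10·3.8259e-08 = 3.83e+02 s⁻¹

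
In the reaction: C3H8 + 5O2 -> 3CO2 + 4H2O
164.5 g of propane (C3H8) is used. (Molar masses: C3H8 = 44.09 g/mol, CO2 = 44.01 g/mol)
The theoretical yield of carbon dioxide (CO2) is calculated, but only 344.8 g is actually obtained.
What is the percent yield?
Moles of C3H8 = 164.5 g ÷ 44.09 g/mol = 3.731 mol
Mole ratio: 3 mol CO2 / 1 mol C3H8
Moles of CO2 = 3.731 × (3/1) = 11.193 mol
Theoretical yield = 11.193 mol × 44.01 g/mol = 492.6 g
Actual yield = 344.8 g
Percent yield = (344.8 / 492.6) × 100% = 70.0%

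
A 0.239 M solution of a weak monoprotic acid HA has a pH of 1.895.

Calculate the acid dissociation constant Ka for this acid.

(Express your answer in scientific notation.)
K_a = 7.17e-04

[H⁺] = 10^(−pH) = 10^(−1.895) = 1.274e-02 M. For HA ⇌ H⁺ + A⁻, Ka = x²/(C − x) = (1.274e-02)²/(0.239 − 1.274e-02) = 7.17e-04.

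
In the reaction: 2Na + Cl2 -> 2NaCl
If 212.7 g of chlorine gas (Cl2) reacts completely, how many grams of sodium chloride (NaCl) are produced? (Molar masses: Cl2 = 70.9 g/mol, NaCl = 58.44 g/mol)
Moles of Cl2 = 212.7 g ÷ 70.9 g/mol = 3 mol
Mole ratio: 2 mol NaCl / 1 mol Cl2
Moles of NaCl = 3 × (2/1) = 6 mol
Mass of NaCl = 6 mol × 58.44 g/mol = 350.6 g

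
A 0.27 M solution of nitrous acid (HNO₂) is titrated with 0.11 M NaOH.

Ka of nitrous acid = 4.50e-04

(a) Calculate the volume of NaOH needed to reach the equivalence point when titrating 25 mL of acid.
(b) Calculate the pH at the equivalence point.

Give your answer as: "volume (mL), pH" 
V = 61.4 mL, pH = 8.12

(a) At equivalence: moles acid = moles base.
moles acid = 0.27 × 0.025 = 0.00675 mol; V_NaOH = 0.00675/0.11 = 0.06136 L = 61.4 mL.
(b) At equivalence, all acid → conjugate base A⁻ at [A⁻] = 0.00675/0.08636 = 0.07816 M.
Kb = Kw/Ka = 1.0e-14/4.50e-04 = 2.222e-11; [OH⁻] = √(Kb·[A⁻]) = 1.318e-06; pOH = 5.88; pH = 14 − pOH = 8.12.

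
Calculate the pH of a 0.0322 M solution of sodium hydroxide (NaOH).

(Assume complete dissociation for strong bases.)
pH = 12.51

[OH⁻] = 0.0322 M for strong base. pOH = -log[OH⁻] = 1.49, pH = 14 - pOH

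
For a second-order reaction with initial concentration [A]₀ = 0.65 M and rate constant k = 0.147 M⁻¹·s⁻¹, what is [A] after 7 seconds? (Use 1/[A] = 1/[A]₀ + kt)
0.3895 M

1/[A] = 1/[A]₀ + k·t = 1/0.65 + (0.147)·(7) = 1.5385 + 1.0290 = 2.5675
[A] = 1/2.5675 = 0.3895 M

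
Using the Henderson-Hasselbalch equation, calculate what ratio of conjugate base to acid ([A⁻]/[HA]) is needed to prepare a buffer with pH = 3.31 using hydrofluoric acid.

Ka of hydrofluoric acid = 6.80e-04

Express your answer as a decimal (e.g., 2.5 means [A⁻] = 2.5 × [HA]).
[A⁻]/[HA] = 1.388

pKa = −log(6.80e-04) = 3.1675. pH = pKa + log([A⁻]/[HA]). 3.31 = 3.1675 + log(ratio). log(ratio) = 3.31 − 3.1675 = 0.1425. ratio = 10^(0.1425) = 1.388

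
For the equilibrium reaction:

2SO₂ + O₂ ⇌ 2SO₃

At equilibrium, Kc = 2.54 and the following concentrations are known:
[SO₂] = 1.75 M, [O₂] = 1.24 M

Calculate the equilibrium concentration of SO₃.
[SO₃] = 3.1057 M

Kc = ([SO₃]^2) / ([SO₂]^2 × [O₂]) = 2.54
[SO₃]^2 = Kc · (reactant terms)/(other product terms) = 2.54 · 3.7975 / 1 = 9.6456
[SO₃] = (9.6456)^(1/2) = 3.1057 M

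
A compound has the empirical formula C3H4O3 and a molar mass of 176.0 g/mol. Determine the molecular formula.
Empirical formula mass of C3H4O3 = 88.06 g/mol
Multiplier = 176.0 / 88.06 ≈ 2
Molecular formula = (C3H4O3) × 2 = C6H8O6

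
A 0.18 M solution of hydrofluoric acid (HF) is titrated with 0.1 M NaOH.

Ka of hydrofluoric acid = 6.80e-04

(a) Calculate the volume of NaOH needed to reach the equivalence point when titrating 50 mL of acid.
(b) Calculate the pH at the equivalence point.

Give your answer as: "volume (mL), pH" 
V = 90.0 mL, pH = 7.99

(a) At equivalence: moles acid = moles base.
moles acid = 0.18 × 0.05 = 0.009 mol; V_NaOH = 0.009/0.1 = 0.09 L = 90.0 mL.
(b) At equivalence, all acid → conjugate base A⁻ at [A⁻] = 0.009/0.14 = 0.06429 M.
Kb = Kw/Ka = 1.0e-14/6.80e-04 = 1.471e-11; [OH⁻] = √(Kb·[A⁻]) = 9.723e-07; pOH = 6.01; pH = 14 − pOH = 7.99.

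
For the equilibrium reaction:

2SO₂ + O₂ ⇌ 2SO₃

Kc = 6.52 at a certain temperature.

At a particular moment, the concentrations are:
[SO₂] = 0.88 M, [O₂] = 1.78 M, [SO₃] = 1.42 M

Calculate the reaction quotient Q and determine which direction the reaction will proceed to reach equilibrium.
Q = 1.463, Q < K, reaction proceeds forward (toward products)

Q = ([SO₃]^2) / ([SO₂]^2 × [O₂])
  = ((1.42)^2) / ((0.88)^2·(1.78)) = 2.0164/1.3784 = 1.463
Since Q = 1.463 < Kc = 6.52, the reaction proceeds forward (toward products) to reach equilibrium.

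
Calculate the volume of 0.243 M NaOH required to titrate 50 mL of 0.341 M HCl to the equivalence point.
V_{base} = 70.2 mL

At equivalence: moles acid = moles base.
moles HCl = 0.341 M × 0.05 L = 0.01705 mol
V_NaOH = 0.01705 mol ÷ 0.243 M = 0.07016 L = 70.2 mL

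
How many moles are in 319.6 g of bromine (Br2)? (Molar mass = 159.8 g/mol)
Moles = 319.6 g ÷ 159.8 g/mol = 2 mol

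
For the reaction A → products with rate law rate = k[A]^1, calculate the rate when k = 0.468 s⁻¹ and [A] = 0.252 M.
0.1179 M/s

rate = k·[A]^1 = 0.468·(0.252)^1 = 0.468·0.252 = 0.1179 M/s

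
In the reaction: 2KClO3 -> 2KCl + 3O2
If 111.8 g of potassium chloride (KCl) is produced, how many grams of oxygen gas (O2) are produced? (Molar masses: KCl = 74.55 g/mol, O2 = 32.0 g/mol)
Moles of KCl = 111.8 g ÷ 74.55 g/mol = 1.49966 mol
Mole ratio: 3 mol O2 / 2 mol KCl
Moles of O2 = 1.49966 × (3/2) = 2.2495 mol
Mass of O2 = 2.2495 mol × 32.0 g/mol = 71.98 g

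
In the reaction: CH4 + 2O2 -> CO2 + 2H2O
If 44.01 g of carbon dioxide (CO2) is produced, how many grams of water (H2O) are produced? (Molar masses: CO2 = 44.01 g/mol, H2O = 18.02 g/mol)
Moles of CO2 = 44.01 g ÷ 44.01 g/mol = 1 mol
Mole ratio: 2 mol H2O / 1 mol CO2
Moles of H2O = 1 × (2/1) = 2 mol
Mass of H2O = 2 mol × 18.02 g/mol = 36.04 g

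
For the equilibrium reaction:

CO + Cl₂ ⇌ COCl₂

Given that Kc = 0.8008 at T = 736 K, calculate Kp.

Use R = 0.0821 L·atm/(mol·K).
K_p = 0.0133

Δn = (moles gaseous products) − (moles gaseous reactants) = -1
T = 736 K; RT = 0.0821 × 736 = 60.4256
Kp = Kc·(RT)^Δn = 0.8008 × (60.4256)^-1 = 0.8008 × 0.0165493 = 0.0133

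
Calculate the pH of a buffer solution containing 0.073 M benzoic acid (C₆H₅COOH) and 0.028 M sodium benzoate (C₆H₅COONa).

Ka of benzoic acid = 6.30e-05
pH = 3.78

pKa = -log(6.30e-05) = 4.20. pH = pKa + log([A⁻]/[HA]) = 4.20 + log(0.028/0.073)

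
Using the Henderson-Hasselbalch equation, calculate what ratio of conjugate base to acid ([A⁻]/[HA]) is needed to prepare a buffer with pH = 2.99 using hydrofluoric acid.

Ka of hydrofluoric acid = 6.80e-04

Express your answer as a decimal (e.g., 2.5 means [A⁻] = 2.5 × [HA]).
[A⁻]/[HA] = 0.665

pKa = −log(6.80e-04) = 3.1675. pH = pKa + log([A⁻]/[HA]). 2.99 = 3.1675 + log(ratio). log(ratio) = 2.99 − 3.1675 = -0.1775. ratio = 10^(-0.1775) = 0.665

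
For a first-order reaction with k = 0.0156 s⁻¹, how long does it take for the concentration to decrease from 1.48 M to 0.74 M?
44.43 s

From ln[A] = ln[A]₀ - k·t: t = ln([A]₀/[A])/k = ln(1.48/0.74)/0.0156 = ln(2.0000)/0.0156 = 0.6931/0.0156 = 44.43 s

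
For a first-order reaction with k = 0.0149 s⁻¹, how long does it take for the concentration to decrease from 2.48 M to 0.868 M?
70.46 s

From ln[A] = ln[A]₀ - k·t: t = ln([A]₀/[A])/k = ln(2.48/0.868)/0.0149 = ln(2.8571)/0.0149 = 1.0498/0.0149 = 70.46 s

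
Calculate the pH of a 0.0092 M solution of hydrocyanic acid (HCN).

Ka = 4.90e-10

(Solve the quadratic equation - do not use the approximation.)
pH = 5.67

x² + Ka×x - Ka×C = 0. Using quadratic formula: [H⁺] = 2.1230e-06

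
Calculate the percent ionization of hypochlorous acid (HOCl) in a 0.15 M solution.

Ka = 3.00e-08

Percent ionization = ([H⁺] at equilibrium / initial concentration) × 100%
Percent ionization = 0.0447%

Let x = [H⁺]. Ka = x²/(C - x) ⇒ x² + (3.00e-08)x - (3.00e-08)(0.15) = 0. x = 6.7067e-05. Percent = (6.7067e-05/0.15) × 100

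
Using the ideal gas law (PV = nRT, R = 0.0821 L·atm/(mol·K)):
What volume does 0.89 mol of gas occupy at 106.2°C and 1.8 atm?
T = 106.2°C + 273.15 = 379.35 K
V = nRT/P = (0.89 × 0.0821 × 379.35) / 1.8
V = 15.40 L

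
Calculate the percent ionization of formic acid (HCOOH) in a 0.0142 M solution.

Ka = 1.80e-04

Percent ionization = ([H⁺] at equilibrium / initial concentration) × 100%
Percent ionization = 10.6%

Let x = [H⁺]. Ka = x²/(C - x) ⇒ x² + (1.80e-04)x - (1.80e-04)(0.0142) = 0. x = 1.5113e-03. Percent = (1.5113e-03/0.0142) × 100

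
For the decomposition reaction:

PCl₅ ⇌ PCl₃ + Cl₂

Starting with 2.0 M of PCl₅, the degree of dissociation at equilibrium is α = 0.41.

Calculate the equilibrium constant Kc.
K_c = 0.5698

x = α·[A]₀ = 0.41 × 2.0 = 0.82 M dissociated.
At eq: [PCl₅] = 2.0 − 0.82 = 1.18 M; [PCl₃] = [Cl₂] = x = 0.82 M.
Kc = [PCl₃][Cl₂]/[PCl₅] = (0.82)²/1.18 = 0.5698.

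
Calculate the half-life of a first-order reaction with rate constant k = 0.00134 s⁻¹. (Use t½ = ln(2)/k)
517.27 s

t½ = ln(2)/k = 0.6931/0.00134 = 517.27 s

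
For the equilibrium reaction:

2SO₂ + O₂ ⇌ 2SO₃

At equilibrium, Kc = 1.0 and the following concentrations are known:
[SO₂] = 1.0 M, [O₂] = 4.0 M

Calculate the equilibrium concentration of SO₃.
[SO₃] = 2.0000 M

Kc = ([SO₃]^2) / ([SO₂]^2 × [O₂]) = 1.0
[SO₃]^2 = Kc · (reactant terms)/(other product terms) = 1.0 · 4 / 1 = 4
[SO₃] = (4)^(1/2) = 2.0000 M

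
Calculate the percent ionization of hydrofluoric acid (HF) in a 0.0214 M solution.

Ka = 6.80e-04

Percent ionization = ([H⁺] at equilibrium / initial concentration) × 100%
Percent ionization = 16.3%

Let x = [H⁺]. Ka = x²/(C - x) ⇒ x² + (6.80e-04)x - (6.80e-04)(0.0214) = 0. x = 3.4898e-03. Percent = (3.4898e-03/0.0214) × 100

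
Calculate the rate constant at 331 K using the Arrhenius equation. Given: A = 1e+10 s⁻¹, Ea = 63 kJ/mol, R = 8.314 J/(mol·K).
1.14e+00 s⁻¹

k = A·exp(-Ea/(R·T)) = 1e+10·exp(-63000/(8.314·331)) = 1e+10·exp(-22.8930) = 1e+10·1.1421e-10 = 1.14e+00 s⁻¹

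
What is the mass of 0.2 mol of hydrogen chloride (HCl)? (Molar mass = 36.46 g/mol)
Mass = 0.2 mol × 36.46 g/mol = 7.292 g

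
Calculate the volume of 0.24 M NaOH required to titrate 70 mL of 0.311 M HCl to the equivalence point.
V_{base} = 90.7 mL

At equivalence: moles acid = moles base.
moles HCl = 0.311 M × 0.07 L = 0.02177 mol
V_NaOH = 0.02177 mol ÷ 0.24 M = 0.09071 L = 90.7 mL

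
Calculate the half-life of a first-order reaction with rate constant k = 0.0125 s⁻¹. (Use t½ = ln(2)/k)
55.45 s

t½ = ln(2)/k = 0.6931/0.0125 = 55.45 s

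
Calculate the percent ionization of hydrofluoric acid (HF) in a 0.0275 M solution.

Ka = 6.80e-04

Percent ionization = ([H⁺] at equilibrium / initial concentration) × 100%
Percent ionization = 14.5%

Let x = [H⁺]. Ka = x²/(C - x) ⇒ x² + (6.80e-04)x - (6.80e-04)(0.0275) = 0. x = 3.9977e-03. Percent = (3.9977e-03/0.0275) × 100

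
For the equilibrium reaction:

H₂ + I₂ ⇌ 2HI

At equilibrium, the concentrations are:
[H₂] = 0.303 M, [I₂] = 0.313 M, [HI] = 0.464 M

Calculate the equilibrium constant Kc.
K_c = 2.2701

Kc = ([HI]^2) / ([H₂] × [I₂])
   = ((0.464)^2) / ((0.303)·(0.313))
   = 0.2153 / 0.094839 = 2.2701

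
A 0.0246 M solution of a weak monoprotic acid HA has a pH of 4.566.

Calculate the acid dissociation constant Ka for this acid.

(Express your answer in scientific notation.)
K_a = 3.00e-08

[H⁺] = 10^(−pH) = 10^(−4.566) = 2.716e-05 M. For HA ⇌ H⁺ + A⁻, Ka = x²/(C − x) = (2.716e-05)²/(0.0246 − 2.716e-05) = 3.00e-08.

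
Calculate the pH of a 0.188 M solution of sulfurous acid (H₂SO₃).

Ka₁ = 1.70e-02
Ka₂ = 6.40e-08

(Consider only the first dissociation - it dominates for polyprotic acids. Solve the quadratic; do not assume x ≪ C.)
pH = 1.31

x² + Ka₁·x − Ka₁·C = 0 with Ka₁ = 1.70e-02, C = 0.188.
x = (−Ka₁ + √(Ka₁² + 4·Ka₁·C))/2 = 4.8669e-02 M, so pH = 1.31.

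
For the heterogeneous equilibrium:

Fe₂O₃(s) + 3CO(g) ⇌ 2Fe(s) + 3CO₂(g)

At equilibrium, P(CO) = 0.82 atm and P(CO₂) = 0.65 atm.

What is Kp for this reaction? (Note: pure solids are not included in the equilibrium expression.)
K_p = 0.498

Solids (Fe₂O₃, Fe) are excluded.
Kp = P(CO₂)³/P(CO)³ = (0.65)³/(0.82)³ = 0.2746/0.5514 = 0.498.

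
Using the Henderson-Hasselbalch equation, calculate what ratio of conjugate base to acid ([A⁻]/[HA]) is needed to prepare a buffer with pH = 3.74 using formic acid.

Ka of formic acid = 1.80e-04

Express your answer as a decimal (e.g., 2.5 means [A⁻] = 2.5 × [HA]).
[A⁻]/[HA] = 0.989

pKa = −log(1.80e-04) = 3.7447. pH = pKa + log([A⁻]/[HA]). 3.74 = 3.7447 + log(ratio). log(ratio) = 3.74 − 3.7447 = -0.0047. ratio = 10^(-0.0047) = 0.989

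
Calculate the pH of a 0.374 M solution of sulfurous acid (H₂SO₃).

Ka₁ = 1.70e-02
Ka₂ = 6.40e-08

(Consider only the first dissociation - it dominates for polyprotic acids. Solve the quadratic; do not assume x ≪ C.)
pH = 1.14

x² + Ka₁·x − Ka₁·C = 0 with Ka₁ = 1.70e-02, C = 0.374.
x = (−Ka₁ + √(Ka₁² + 4·Ka₁·C))/2 = 7.1689e-02 M, so pH = 1.14.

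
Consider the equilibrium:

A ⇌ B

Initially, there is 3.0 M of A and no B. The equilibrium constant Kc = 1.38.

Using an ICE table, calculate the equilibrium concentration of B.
[B] = 1.739 M

ICE: [A] = 3.0 − x, [B] = x.
Kc = x/(3.0 − x) = 1.38 ⇒ x = 1.38·3.0/(1 + 1.38) = 4.14/2.38 = 1.739.
[B] = x = 1.739 M.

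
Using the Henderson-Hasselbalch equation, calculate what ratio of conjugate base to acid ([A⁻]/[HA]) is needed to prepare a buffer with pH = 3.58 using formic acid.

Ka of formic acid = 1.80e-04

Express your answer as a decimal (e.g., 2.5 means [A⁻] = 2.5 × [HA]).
[A⁻]/[HA] = 0.684

pKa = −log(1.80e-04) = 3.7447. pH = pKa + log([A⁻]/[HA]). 3.58 = 3.7447 + log(ratio). log(ratio) = 3.58 − 3.7447 = -0.1647. ratio = 10^(-0.1647) = 0.684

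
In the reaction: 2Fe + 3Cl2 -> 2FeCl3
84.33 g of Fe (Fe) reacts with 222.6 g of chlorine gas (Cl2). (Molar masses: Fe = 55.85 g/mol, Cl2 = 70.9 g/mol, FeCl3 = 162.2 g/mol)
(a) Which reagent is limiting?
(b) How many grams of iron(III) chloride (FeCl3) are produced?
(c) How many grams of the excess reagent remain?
(a) Fe, (b) 244.9 g, (c) 62.02 g

Moles of Fe = 84.33 g ÷ 55.85 g/mol = 1.50994 mol
Moles of Cl2 = 222.6 g ÷ 70.9 g/mol = 3.13963 mol
Moles ÷ coefficient: Fe: 1.50994/2 = 0.755, Cl2: 3.13963/3 = 1.047
(a) Fe has the smaller value, so Fe is the limiting reagent.
(b) Moles of FeCl3 = 1.50994 mol Fe × (2/2) = 1.50994 mol; mass = 1.50994 mol × 162.2 g/mol = 244.9 g
(c) Cl2 consumed = 1.50994 × (3/2) = 2.26491 mol; remaining = 3.13963 − 2.26491 = 0.874727 mol; mass = 0.874727 mol × 70.9 g/mol = 62.02 g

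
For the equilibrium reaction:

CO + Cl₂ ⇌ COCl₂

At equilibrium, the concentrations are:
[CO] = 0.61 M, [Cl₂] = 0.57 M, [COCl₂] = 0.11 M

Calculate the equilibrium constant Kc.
K_c = 0.3164

Kc = ([COCl₂]) / ([CO] × [Cl₂])
   = ((0.11)) / ((0.61)·(0.57))
   = 0.11 / 0.3477 = 0.3164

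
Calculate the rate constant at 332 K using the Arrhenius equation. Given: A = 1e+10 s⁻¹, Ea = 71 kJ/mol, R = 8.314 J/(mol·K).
6.74e-02 s⁻¹

k = A·exp(-Ea/(R·T)) = 1e+10·exp(-71000/(8.314·332)) = 1e+10·exp(-25.7223) = 1e+10·6.7443e-12 = 6.74e-02 s⁻¹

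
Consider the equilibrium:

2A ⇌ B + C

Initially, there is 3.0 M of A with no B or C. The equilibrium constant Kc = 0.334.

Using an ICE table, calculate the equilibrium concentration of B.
[B] = 0.804 M

ICE: [A] = 3.0 − 2x, [B] = [C] = x.
Kc = x²/(3.0 − 2x)² = 0.334 ⇒ √Kc = x/(3.0 − 2x).
x = √0.334·3.0/(1 + 2√0.334) = 0.57793·3.0/2.1559 = 0.80422.
[B] = x = 0.804 M.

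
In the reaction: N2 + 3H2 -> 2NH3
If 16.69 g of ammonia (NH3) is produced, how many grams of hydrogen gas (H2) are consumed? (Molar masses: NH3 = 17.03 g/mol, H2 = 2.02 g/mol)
Moles of NH3 = 16.69 g ÷ 17.03 g/mol = 0.980035 mol
Mole ratio: 3 mol H2 / 2 mol NH3
Moles of H2 = 0.980035 × (3/2) = 1.47005 mol
Mass of H2 = 1.47005 mol × 2.02 g/mol = 2.97 g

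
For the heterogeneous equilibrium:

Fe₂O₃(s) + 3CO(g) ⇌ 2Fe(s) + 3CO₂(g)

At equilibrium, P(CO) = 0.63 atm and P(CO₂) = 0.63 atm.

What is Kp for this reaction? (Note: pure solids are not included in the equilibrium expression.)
K_p = 1.000

Solids (Fe₂O₃, Fe) are excluded.
Kp = P(CO₂)³/P(CO)³ = (0.63)³/(0.63)³ = 0.25/0.25 = 1.000.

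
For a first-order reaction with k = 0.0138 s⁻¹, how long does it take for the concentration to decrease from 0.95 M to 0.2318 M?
102.22 s

From ln[A] = ln[A]₀ - k·t: t = ln([A]₀/[A])/k = ln(0.95/0.2318)/0.0138 = ln(4.0984)/0.0138 = 1.4106/0.0138 = 102.22 s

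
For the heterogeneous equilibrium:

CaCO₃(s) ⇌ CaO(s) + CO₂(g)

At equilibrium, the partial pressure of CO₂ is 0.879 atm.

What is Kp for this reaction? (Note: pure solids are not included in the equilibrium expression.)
K_p = 0.879

Solids (CaCO₃, CaO) have activity 1 and are excluded.
Kp = P(CO₂) = 0.879.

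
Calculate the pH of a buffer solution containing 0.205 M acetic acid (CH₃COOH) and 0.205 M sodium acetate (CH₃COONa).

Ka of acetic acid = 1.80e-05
pH = 4.74

pKa = -log(1.80e-05) = 4.74. pH = pKa + log([A⁻]/[HA]) = 4.74 + log(0.205/0.205)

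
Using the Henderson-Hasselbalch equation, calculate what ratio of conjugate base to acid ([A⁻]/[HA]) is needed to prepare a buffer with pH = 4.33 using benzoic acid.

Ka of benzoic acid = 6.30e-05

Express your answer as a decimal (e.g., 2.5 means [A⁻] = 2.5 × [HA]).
[A⁻]/[HA] = 1.347

pKa = −log(6.30e-05) = 4.2007. pH = pKa + log([A⁻]/[HA]). 4.33 = 4.2007 + log(ratio). log(ratio) = 4.33 − 4.2007 = 0.1293. ratio = 10^(0.1293) = 1.347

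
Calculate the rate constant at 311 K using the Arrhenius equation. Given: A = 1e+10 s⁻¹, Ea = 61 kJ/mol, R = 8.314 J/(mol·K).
5.68e-01 s⁻¹

k = A·exp(-Ea/(R·T)) = 1e+10·exp(-61000/(8.314·311)) = 1e+10·exp(-23.5917) = 1e+10·5.6787e-11 = 5.68e-01 s⁻¹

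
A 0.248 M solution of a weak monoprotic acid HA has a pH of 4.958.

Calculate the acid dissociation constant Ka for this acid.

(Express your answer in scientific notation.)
K_a = 4.89e-10

[H⁺] = 10^(−pH) = 10^(−4.958) = 1.102e-05 M. For HA ⇌ H⁺ + A⁻, Ka = x²/(C − x) = (1.102e-05)²/(0.248 − 1.102e-05) = 4.89e-10.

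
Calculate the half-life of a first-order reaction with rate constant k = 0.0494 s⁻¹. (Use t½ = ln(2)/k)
14.03 s

t½ = ln(2)/k = 0.6931/0.0494 = 14.03 s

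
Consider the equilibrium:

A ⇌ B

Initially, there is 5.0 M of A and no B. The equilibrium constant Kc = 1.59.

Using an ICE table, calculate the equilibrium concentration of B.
[B] = 3.069 M

ICE: [A] = 5.0 − x, [B] = x.
Kc = x/(5.0 − x) = 1.59 ⇒ x = 1.59·5.0/(1 + 1.59) = 7.95/2.59 = 3.069.
[B] = x = 3.069 M.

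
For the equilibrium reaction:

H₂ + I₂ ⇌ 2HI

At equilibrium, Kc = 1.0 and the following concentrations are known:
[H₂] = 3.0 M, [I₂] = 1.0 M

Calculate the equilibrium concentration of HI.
[HI] = 1.7321 M

Kc = ([HI]^2) / ([H₂] × [I₂]) = 1.0
[HI]^2 = Kc · (reactant terms)/(other product terms) = 1.0 · 3 / 1 = 3
[HI] = (3)^(1/2) = 1.7321 M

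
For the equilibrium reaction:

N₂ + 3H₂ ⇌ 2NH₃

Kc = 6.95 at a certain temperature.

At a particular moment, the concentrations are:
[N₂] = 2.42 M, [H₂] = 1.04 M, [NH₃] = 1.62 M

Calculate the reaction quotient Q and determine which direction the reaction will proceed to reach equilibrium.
Q = 0.964, Q < K, reaction proceeds forward (toward products)

Q = ([NH₃]^2) / ([N₂] × [H₂]^3)
  = ((1.62)^2) / ((2.42)·(1.04)^3) = 2.6244/2.7222 = 0.9641
Since Q = 0.9641 < Kc = 6.95, the reaction proceeds forward (toward products) to reach equilibrium.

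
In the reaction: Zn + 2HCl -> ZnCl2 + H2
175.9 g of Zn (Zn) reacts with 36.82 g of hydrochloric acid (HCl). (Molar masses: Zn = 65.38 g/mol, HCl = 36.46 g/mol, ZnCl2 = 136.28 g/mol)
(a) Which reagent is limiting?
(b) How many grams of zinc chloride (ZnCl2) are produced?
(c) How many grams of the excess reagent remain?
(a) HCl, (b) 68.81 g, (c) 142.9 g

Moles of Zn = 175.9 g ÷ 65.38 g/mol = 2.69043 mol
Moles of HCl = 36.82 g ÷ 36.46 g/mol = 1.00987 mol
Moles ÷ coefficient: Zn: 2.69043/1 = 2.69, HCl: 1.00987/2 = 0.5049
(a) HCl has the smaller value, so HCl is the limiting reagent.
(b) Moles of ZnCl2 = 1.00987 mol HCl × (1/2) = 0.504937 mol; mass = 0.504937 mol × 136.28 g/mol = 68.81 g
(c) Zn consumed = 1.00987 × (1/2) = 0.504937 mol; remaining = 2.69043 − 0.504937 = 2.18549 mol; mass = 2.18549 mol × 65.38 g/mol = 142.9 g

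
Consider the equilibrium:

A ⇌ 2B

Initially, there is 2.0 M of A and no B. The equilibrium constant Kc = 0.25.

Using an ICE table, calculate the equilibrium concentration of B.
[B] = 0.647 M

ICE: [A] = 2.0 − x, [B] = 2x.
Kc = (2x)²/(2.0 − x) = 0.25 ⇒ 4x² + 0.25x − 0.5 = 0.
x = (−0.25 + √(0.25² + 4·4·0.5))/(2·4) = (−0.25 + √8.0625)/8 = 0.32368.
[B] = 2x = 0.647 M.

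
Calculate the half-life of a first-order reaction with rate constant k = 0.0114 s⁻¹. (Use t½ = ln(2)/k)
60.80 s

t½ = ln(2)/k = 0.6931/0.0114 = 60.80 s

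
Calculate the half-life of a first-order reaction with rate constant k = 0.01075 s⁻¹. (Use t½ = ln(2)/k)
64.48 s

t½ = ln(2)/k = 0.6931/0.01075 = 64.48 s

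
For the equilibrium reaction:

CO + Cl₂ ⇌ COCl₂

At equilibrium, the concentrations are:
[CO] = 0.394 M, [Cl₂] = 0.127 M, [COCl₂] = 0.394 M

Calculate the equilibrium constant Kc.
K_c = 7.8740

Kc = ([COCl₂]) / ([CO] × [Cl₂])
   = ((0.394)) / ((0.394)·(0.127))
   = 0.394 / 0.050038 = 7.8740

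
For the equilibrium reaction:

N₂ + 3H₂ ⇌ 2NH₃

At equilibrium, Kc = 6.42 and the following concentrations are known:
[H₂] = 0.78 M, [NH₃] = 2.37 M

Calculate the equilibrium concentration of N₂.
[N₂] = 1.8436 M

Kc = ([NH₃]^2) / ([N₂] × [H₂]^3) = 6.42
[N₂]^1 = (product terms)/(Kc · other reactant terms) = 5.6169 / (6.42 · 0.47455) = 1.8436
[N₂] = 1.8436 M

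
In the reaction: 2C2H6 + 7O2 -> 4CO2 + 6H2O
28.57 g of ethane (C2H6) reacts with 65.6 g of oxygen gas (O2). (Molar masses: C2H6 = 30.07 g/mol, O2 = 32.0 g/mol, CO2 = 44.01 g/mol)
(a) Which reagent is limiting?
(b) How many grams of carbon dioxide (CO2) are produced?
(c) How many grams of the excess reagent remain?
(a) O2, (b) 51.55 g, (c) 10.96 g

Moles of C2H6 = 28.57 g ÷ 30.07 g/mol = 0.950116 mol
Moles of O2 = 65.6 g ÷ 32.0 g/mol = 2.05 mol
Moles ÷ coefficient: C2H6: 0.950116/2 = 0.4751, O2: 2.05/7 = 0.2929
(a) O2 has the smaller value, so O2 is the limiting reagent.
(b) Moles of CO2 = 2.05 mol O2 × (4/7) = 1.17143 mol; mass = 1.17143 mol × 44.01 g/mol = 51.55 g
(c) C2H6 consumed = 2.05 × (2/7) = 0.585714 mol; remaining = 0.950116 − 0.585714 = 0.364402 mol; mass = 0.364402 mol × 30.07 g/mol = 10.96 g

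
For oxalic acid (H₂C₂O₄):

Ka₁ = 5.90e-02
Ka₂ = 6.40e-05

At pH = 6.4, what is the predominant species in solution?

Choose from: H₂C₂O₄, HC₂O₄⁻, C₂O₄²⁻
C₂O₄²⁻

pKa1 = 1.23, pKa2 = 4.19. Each pKa is the crossover between adjacent species; pH = 6.4 lies in the region where C₂O₄²⁻ predominates.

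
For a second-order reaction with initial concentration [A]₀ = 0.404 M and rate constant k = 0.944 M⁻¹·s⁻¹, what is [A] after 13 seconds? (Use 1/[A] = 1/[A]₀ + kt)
0.0678 M

1/[A] = 1/[A]₀ + k·t = 1/0.404 + (0.944)·(13) = 2.4752 + 12.2720 = 14.7472
[A] = 1/14.7472 = 0.0678 M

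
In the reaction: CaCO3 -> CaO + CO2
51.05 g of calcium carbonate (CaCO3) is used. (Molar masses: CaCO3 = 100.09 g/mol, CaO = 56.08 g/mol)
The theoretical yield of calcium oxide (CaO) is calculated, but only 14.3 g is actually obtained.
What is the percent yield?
Moles of CaCO3 = 51.05 g ÷ 100.09 g/mol = 0.510041 mol
Mole ratio: 1 mol CaO / 1 mol CaCO3
Moles of CaO = 0.510041 × (1/1) = 0.510041 mol
Theoretical yield = 0.510041 mol × 56.08 g/mol = 28.603 g
Actual yield = 14.3 g
Percent yield = (14.3 / 28.603) × 100% = 50.0%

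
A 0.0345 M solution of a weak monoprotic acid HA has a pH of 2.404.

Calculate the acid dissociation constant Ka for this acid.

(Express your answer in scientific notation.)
K_a = 5.09e-04

[H⁺] = 10^(−pH) = 10^(−2.404) = 3.945e-03 M. For HA ⇌ H⁺ + A⁻, Ka = x²/(C − x) = (3.945e-03)²/(0.0345 − 3.945e-03) = 5.09e-04.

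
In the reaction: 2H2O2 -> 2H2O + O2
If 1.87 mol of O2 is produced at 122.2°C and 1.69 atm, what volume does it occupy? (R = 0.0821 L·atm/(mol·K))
T = 122.2°C + 273.15 = 395.35 K
V = nRT/P = (1.87 × 0.0821 × 395.35) / 1.69
V = 35.92 L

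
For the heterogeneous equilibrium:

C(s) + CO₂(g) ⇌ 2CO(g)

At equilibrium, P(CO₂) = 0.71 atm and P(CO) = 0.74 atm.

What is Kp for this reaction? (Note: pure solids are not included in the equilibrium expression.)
K_p = 0.771

Solid C is excluded.
Kp = P(CO)²/P(CO₂) = (0.74)²/0.71 = 0.5476/0.71 = 0.771.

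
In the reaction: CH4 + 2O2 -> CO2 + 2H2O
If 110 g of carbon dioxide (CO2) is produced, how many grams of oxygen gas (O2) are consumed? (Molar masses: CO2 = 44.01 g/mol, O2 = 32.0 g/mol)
Moles of CO2 = 110 g ÷ 44.01 g/mol = 2.49943 mol
Mole ratio: 2 mol O2 / 1 mol CO2
Moles of O2 = 2.49943 × (2/1) = 4.99886 mol
Mass of O2 = 4.99886 mol × 32.0 g/mol = 160 g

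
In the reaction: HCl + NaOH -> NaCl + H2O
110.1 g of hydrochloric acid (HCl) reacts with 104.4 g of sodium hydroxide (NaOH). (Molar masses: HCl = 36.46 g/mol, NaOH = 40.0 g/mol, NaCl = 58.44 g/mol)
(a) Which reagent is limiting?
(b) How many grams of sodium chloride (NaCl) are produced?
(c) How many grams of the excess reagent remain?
(a) NaOH, (b) 152.5 g, (c) 14.94 g

Moles of HCl = 110.1 g ÷ 36.46 g/mol = 3.01975 mol
Moles of NaOH = 104.4 g ÷ 40.0 g/mol = 2.61 mol
Moles ÷ coefficient: HCl: 3.01975/1 = 3.02, NaOH: 2.61/1 = 2.61
(a) NaOH has the smaller value, so NaOH is the limiting reagent.
(b) Moles of NaCl = 2.61 mol NaOH × (1/1) = 2.61 mol; mass = 2.61 mol × 58.44 g/mol = 152.5 g
(c) HCl consumed = 2.61 × (1/1) = 2.61 mol; remaining = 3.01975 − 2.61 = 0.409748 mol; mass = 0.409748 mol × 36.46 g/mol = 14.94 g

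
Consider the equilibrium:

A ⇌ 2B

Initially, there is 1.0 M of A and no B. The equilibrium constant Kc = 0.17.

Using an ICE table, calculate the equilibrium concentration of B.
[B] = 0.372 M

ICE: [A] = 1.0 − x, [B] = 2x.
Kc = (2x)²/(1.0 − x) = 0.17 ⇒ 4x² + 0.17x − 0.17 = 0.
x = (−0.17 + √(0.17² + 4·4·0.17))/(2·4) = (−0.17 + √2.7489)/8 = 0.186.
[B] = 2x = 0.372 M.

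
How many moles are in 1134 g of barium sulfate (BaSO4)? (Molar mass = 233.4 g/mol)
Moles = 1134 g ÷ 233.4 g/mol = 4.859 mol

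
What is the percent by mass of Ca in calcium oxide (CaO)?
Mass of Ca in formula = 40.08 × 1 = 40.08 g/mol
Molar mass = 56.08 g/mol
% Ca = (40.08/56.08) × 100% = 71.47%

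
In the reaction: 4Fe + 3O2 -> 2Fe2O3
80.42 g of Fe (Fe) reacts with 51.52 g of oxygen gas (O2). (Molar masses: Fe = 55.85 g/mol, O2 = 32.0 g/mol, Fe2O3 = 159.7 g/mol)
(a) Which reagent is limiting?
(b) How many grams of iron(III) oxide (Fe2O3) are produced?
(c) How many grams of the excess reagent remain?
(a) Fe, (b) 115 g, (c) 16.96 g

Moles of Fe = 80.42 g ÷ 55.85 g/mol = 1.43993 mol
Moles of O2 = 51.52 g ÷ 32.0 g/mol = 1.61 mol
Moles ÷ coefficient: Fe: 1.43993/4 = 0.36, O2: 1.61/3 = 0.5367
(a) Fe has the smaller value, so Fe is the limiting reagent.
(b) Moles of Fe2O3 = 1.43993 mol Fe × (2/4) = 0.719964 mol; mass = 0.719964 mol × 159.7 g/mol = 115 g
(c) O2 consumed = 1.43993 × (3/4) = 1.07995 mol; remaining = 1.61 − 1.07995 = 0.530054 mol; mass = 0.530054 mol × 32.0 g/mol = 16.96 g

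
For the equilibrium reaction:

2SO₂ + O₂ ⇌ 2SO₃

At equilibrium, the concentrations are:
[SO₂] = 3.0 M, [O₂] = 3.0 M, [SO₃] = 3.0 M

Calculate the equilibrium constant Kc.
K_c = 0.3333

Kc = ([SO₃]^2) / ([SO₂]^2 × [O₂])
   = ((3.0)^2) / ((3.0)^2·(3.0))
   = 9 / 27 = 0.3333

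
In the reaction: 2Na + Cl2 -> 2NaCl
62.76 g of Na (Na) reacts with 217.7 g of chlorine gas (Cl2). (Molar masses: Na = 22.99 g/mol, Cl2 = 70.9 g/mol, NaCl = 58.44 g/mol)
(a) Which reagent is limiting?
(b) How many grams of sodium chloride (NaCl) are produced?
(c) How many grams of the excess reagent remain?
(a) Na, (b) 159.5 g, (c) 120.9 g

Moles of Na = 62.76 g ÷ 22.99 g/mol = 2.72988 mol
Moles of Cl2 = 217.7 g ÷ 70.9 g/mol = 3.07052 mol
Moles ÷ coefficient: Na: 2.72988/2 = 1.365, Cl2: 3.07052/1 = 3.071
(a) Na has the smaller value, so Na is the limiting reagent.
(b) Moles of NaCl = 2.72988 mol Na × (2/2) = 2.72988 mol; mass = 2.72988 mol × 58.44 g/mol = 159.5 g
(c) Cl2 consumed = 2.72988 × (1/2) = 1.36494 mol; remaining = 3.07052 − 1.36494 = 1.70558 mol; mass = 1.70558 mol × 70.9 g/mol = 120.9 g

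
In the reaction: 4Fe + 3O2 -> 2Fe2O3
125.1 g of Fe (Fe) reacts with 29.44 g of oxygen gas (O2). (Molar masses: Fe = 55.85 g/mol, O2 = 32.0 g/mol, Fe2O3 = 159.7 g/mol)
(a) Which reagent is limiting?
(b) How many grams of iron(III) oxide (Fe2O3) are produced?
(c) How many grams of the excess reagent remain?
(a) O2, (b) 97.95 g, (c) 56.59 g

Moles of Fe = 125.1 g ÷ 55.85 g/mol = 2.23993 mol
Moles of O2 = 29.44 g ÷ 32.0 g/mol = 0.92 mol
Moles ÷ coefficient: Fe: 2.23993/4 = 0.56, O2: 0.92/3 = 0.3067
(a) O2 has the smaller value, so O2 is the limiting reagent.
(b) Moles of Fe2O3 = 0.92 mol O2 × (2/3) = 0.613333 mol; mass = 0.613333 mol × 159.7 g/mol = 97.95 g
(c) Fe consumed = 0.92 × (4/3) = 1.22667 mol; remaining = 2.23993 − 1.22667 = 1.01326 mol; mass = 1.01326 mol × 55.85 g/mol = 56.59 g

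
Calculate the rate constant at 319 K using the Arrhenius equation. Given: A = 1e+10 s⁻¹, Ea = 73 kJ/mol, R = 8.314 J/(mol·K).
1.11e-02 s⁻¹

k = A·exp(-Ea/(R·T)) = 1e+10·exp(-73000/(8.314·319)) = 1e+10·exp(-27.5247) = 1e+10·1.1122e-12 = 1.11e-02 s⁻¹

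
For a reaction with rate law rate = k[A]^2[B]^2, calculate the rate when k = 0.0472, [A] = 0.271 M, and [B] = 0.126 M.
5.503e-05 M/s

rate = k·[A]^2·[B]^2 = 0.0472·(0.271)^2·(0.126)^2 = 0.0472·0.073441·0.015876 = 5.503e-05 M/s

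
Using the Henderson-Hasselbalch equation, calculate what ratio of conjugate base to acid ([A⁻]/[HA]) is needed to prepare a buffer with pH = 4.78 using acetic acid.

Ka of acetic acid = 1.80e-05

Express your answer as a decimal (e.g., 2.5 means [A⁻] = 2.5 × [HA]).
[A⁻]/[HA] = 1.085

pKa = −log(1.80e-05) = 4.7447. pH = pKa + log([A⁻]/[HA]). 4.78 = 4.7447 + log(ratio). log(ratio) = 4.78 − 4.7447 = 0.0353. ratio = 10^(0.0353) = 1.085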